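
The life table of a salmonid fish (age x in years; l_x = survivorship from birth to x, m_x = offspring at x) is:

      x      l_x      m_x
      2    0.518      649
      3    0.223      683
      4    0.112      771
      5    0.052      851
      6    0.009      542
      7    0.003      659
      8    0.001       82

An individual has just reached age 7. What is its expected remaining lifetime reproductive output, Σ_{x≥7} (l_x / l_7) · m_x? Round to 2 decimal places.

686.33

l_7 = 0.003. Conditional survival from age 7 to x is l_x / l_7.
  x=7: (0.003/0.003) × 659 = 659.0000
  x=8: (0.001/0.003) × 82 = 27.3333
Sum = 659.0000 + 27.3333 = 686.3333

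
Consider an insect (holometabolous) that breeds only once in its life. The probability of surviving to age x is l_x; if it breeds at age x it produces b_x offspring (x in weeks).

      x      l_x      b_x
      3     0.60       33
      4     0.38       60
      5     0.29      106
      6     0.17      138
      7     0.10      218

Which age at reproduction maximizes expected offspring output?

Expected offspring if breeding at age x = l_x × b_x:
  age 3: 0.60 × 33 = 19.800
  age 4: 0.38 × 60 = 22.800
  age 5: 0.29 × 106 = 30.740
  age 6: 0.17 × 138 = 23.460
  age 7: 0.10 × 218 = 21.800
Maximum at age 5 (30.740).

5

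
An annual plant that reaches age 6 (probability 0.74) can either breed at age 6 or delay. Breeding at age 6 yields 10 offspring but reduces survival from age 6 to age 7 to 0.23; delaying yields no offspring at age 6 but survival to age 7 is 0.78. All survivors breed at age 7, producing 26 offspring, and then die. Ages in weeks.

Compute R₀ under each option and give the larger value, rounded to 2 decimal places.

breed at age 6: R₀ = 0.74 × (10 + 0.23 × 26) = 0.74 × 15.9800 = 11.8252
delay to age 7: R₀ = 0.74 × (0.78 × 26) = 0.74 × 20.2800 = 15.0072
Higher: delay to age 7 (15.0072).

15.01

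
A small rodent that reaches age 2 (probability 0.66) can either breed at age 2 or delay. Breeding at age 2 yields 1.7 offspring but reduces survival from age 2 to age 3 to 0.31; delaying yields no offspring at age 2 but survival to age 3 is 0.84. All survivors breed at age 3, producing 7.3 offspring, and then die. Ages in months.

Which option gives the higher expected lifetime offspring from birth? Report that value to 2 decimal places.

breed at age 2: R₀ = 0.66 × (1.7 + 0.31 × 7.3) = 0.66 × 3.9630 = 2.6156
delay to age 3: R₀ = 0.66 × (0.84 × 7.3) = 0.66 × 6.1320 = 4.0471
Higher: delay to age 3 (4.0471).

4.05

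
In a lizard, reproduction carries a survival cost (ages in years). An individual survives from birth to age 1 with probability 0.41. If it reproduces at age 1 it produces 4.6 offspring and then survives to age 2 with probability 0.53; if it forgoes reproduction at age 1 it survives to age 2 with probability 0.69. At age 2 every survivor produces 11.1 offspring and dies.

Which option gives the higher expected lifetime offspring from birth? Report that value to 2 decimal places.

breed at age 1: R₀ = 0.41 × (4.6 + 0.53 × 11.1) = 0.41 × 10.4830 = 4.2980
delay to age 2: R₀ = 0.41 × (0.69 × 11.1) = 0.41 × 7.6590 = 3.1402
Higher: breed at age 1 (4.2980).

4.30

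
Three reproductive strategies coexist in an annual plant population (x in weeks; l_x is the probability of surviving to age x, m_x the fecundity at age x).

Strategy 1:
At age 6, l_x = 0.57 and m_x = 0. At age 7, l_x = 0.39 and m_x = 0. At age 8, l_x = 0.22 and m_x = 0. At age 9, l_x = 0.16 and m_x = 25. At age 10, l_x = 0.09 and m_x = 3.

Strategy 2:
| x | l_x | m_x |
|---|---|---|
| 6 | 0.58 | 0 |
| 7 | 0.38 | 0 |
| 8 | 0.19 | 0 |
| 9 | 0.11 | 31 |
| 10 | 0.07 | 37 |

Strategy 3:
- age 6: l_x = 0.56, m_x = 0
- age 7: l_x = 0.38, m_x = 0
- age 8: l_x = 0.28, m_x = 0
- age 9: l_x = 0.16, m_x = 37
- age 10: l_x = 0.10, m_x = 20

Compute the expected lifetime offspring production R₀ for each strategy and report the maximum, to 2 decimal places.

7.92

Strategy 1: R₀ = 0.57×0 + 0.39×0 + 0.22×0 + 0.16×25 + 0.09×3 = 4.2700
Strategy 2: R₀ = 0.58×0 + 0.38×0 + 0.19×0 + 0.11×31 + 0.07×37 = 6.0000
Strategy 3: R₀ = 0.56×0 + 0.38×0 + 0.28×0 + 0.16×37 + 0.10×20 = 7.9200
Highest R₀: strategy 3 with 7.9200.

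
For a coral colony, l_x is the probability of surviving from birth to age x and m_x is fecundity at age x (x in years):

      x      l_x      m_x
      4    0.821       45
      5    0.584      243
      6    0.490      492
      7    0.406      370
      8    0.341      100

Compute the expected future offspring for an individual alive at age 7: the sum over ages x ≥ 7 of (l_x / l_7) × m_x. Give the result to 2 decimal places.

453.99

l_7 = 0.406. Conditional survival from age 7 to x is l_x / l_7.
  x=7: (0.406/0.406) × 370 = 370.0000
  x=8: (0.341/0.406) × 100 = 83.9901
Sum = 370.0000 + 83.9901 = 453.9901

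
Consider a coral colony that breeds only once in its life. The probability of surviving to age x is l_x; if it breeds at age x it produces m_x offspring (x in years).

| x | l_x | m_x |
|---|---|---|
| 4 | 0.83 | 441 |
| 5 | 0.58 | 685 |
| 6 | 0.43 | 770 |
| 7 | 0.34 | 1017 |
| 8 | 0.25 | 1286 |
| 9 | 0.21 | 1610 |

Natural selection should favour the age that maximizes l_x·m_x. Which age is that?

Expected offspring if breeding at age x = l_x × m_x:
  age 4: 0.83 × 441 = 366.030
  age 5: 0.58 × 685 = 397.300
  age 6: 0.43 × 770 = 331.100
  age 7: 0.34 × 1017 = 345.780
  age 8: 0.25 × 1286 = 321.500
  age 9: 0.21 × 1610 = 338.100
Maximum at age 5 (397.300).

5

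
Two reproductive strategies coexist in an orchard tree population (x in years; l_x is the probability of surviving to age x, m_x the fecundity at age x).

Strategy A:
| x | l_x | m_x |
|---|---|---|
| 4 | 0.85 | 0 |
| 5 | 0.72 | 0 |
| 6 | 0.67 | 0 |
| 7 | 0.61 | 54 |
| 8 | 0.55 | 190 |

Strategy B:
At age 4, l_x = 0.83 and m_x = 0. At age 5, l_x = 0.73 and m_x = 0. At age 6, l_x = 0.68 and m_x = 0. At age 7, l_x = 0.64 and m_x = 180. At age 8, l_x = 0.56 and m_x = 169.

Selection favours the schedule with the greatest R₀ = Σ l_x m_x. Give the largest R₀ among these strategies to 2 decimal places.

Strategy A: R₀ = 0.85×0 + 0.72×0 + 0.67×0 + 0.61×54 + 0.55×190 = 137.4400
Strategy B: R₀ = 0.83×0 + 0.73×0 + 0.68×0 + 0.64×180 + 0.56×169 = 209.8400
Highest R₀: strategy B with 209.8400.

209.84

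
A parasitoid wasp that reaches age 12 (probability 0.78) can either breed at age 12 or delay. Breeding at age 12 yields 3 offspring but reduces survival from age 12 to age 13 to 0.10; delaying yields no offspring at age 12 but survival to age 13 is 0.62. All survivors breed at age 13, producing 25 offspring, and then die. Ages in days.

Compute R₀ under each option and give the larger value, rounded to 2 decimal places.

breed at age 12: R₀ = 0.78 × (3 + 0.10 × 25) = 0.78 × 5.5000 = 4.2900
delay to age 13: R₀ = 0.78 × (0.62 × 25) = 0.78 × 15.5000 = 12.0900
Higher: delay to age 13 (12.0900).

12.09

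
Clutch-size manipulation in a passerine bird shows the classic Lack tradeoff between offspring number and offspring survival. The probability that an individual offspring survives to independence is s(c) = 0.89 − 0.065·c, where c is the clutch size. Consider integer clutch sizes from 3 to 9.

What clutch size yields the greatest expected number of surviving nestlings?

Expected surviving nestlings = c × s(c):
  c=3: 3 × 0.695 = 2.085
  c=4: 4 × 0.630 = 2.520
  c=5: 5 × 0.565 = 2.825
  c=6: 6 × 0.500 = 3.000
  c=7: 7 × 0.435 = 3.045
  c=8: 8 × 0.370 = 2.960
  c=9: 9 × 0.305 = 2.745
Maximum at c = 7 (3.045 surviving nestlings).

7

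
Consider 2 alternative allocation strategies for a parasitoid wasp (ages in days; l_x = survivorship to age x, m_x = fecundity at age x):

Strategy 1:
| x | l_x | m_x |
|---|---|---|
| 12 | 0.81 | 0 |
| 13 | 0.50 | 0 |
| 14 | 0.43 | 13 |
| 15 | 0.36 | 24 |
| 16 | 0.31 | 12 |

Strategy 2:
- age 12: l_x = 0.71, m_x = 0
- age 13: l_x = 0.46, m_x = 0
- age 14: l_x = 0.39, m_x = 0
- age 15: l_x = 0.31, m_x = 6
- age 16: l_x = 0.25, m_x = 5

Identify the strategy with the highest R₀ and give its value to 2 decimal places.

Strategy 1: R₀ = 0.81×0 + 0.50×0 + 0.43×13 + 0.36×24 + 0.31×12 = 17.9500
Strategy 2: R₀ = 0.71×0 + 0.46×0 + 0.39×0 + 0.31×6 + 0.25×5 = 3.1100
Highest R₀: strategy 1 with 17.9500.

17.95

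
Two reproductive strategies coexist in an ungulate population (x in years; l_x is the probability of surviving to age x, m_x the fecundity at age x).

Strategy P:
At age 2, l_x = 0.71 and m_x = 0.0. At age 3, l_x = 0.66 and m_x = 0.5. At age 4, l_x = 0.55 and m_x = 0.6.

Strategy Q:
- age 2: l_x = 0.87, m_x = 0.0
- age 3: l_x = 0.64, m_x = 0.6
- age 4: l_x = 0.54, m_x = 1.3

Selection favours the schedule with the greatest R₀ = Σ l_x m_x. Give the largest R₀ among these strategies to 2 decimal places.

Strategy P: R₀ = 0.71×0.0 + 0.66×0.5 + 0.55×0.6 = 0.6600
Strategy Q: R₀ = 0.87×0.0 + 0.64×0.6 + 0.54×1.3 = 1.0860
Highest R₀: strategy Q with 1.0860.

1.09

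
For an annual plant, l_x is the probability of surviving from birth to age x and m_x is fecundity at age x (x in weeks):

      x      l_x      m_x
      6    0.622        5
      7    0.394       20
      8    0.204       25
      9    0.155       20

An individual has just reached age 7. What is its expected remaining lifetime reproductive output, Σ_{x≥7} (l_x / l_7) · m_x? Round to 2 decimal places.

l_7 = 0.394. Conditional survival from age 7 to x is l_x / l_7.
  x=7: (0.394/0.394) × 20 = 20.0000
  x=8: (0.204/0.394) × 25 = 12.9442
  x=9: (0.155/0.394) × 20 = 7.8680
Sum = 20.0000 + 12.9442 + 7.8680 = 40.8122

40.81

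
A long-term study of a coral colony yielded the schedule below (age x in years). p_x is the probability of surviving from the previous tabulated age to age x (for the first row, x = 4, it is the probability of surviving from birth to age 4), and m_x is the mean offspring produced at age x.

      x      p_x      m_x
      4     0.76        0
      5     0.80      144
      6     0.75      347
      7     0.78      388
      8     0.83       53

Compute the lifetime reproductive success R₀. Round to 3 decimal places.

399.434

Survivorship from birth: l_x = p_4·p_5·…·p_x.
  l_4 = 0.76000
  l_5 = 0.60800
  l_6 = 0.45600
  l_7 = 0.35568
  l_8 = 0.29521
R₀ = Σ l_x m_x:
  age 4: 0.76000 × 0 = 0.0000
  age 5: 0.60800 × 144 = 87.5520
  age 6: 0.45600 × 347 = 158.2320
  age 7: 0.35568 × 388 = 138.0038
  age 8: 0.29521 × 53 = 15.6461
R₀ = 0.0000 + 87.5520 + 158.2320 + 138.0038 + 15.6461 = 399.4340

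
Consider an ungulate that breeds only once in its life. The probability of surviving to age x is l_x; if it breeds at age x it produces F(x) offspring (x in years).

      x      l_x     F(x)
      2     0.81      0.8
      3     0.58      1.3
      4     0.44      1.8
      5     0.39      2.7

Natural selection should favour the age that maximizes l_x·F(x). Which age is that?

Expected offspring if breeding at age x = l_x × F(x):
  age 2: 0.81 × 0.8 = 0.648
  age 3: 0.58 × 1.3 = 0.754
  age 4: 0.44 × 1.8 = 0.792
  age 5: 0.39 × 2.7 = 1.053
Maximum at age 5 (1.053).

5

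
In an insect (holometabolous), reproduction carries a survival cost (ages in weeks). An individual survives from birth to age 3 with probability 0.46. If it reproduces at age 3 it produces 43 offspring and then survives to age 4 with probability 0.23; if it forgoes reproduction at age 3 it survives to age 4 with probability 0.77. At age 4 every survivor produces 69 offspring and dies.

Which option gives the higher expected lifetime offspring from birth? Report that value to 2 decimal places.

27.08

breed at age 3: R₀ = 0.46 × (43 + 0.23 × 69) = 0.46 × 58.8700 = 27.0802
delay to age 4: R₀ = 0.46 × (0.77 × 69) = 0.46 × 53.1300 = 24.4398
Higher: breed at age 3 (27.0802).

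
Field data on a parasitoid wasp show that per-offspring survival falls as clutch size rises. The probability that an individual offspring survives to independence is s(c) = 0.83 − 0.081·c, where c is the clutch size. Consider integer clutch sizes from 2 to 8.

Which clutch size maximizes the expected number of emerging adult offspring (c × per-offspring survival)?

5

Expected emerging adult offspring = c × s(c):
  c=2: 2 × 0.668 = 1.336
  c=3: 3 × 0.587 = 1.761
  c=4: 4 × 0.506 = 2.024
  c=5: 5 × 0.425 = 2.125
  c=6: 6 × 0.344 = 2.064
  c=7: 7 × 0.263 = 1.841
  c=8: 8 × 0.182 = 1.456
Maximum at c = 5 (2.125 emerging adult offspring).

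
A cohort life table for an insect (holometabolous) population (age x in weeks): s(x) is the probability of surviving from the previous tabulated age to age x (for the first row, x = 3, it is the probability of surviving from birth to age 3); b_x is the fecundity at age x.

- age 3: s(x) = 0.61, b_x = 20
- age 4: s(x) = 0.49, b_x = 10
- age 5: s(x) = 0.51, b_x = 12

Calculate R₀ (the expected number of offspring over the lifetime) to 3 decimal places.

Survivorship from birth: l_x = s_3·s_4·…·s_x.
  l_3 = 0.61000
  l_4 = 0.29890
  l_5 = 0.15244
R₀ = Σ l_x b_x:
  age 3: 0.61000 × 20 = 12.2000
  age 4: 0.29890 × 10 = 2.9890
  age 5: 0.15244 × 12 = 1.8293
R₀ = 12.2000 + 2.9890 + 1.8293 = 17.0183

17.018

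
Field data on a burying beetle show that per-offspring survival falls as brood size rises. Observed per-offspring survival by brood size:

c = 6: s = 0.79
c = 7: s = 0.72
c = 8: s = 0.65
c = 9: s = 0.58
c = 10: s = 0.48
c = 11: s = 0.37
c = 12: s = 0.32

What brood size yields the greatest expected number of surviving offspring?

Expected surviving offspring = c × s(c):
  c=6: 6 × 0.79 = 4.740
  c=7: 7 × 0.72 = 5.040
  c=8: 8 × 0.65 = 5.200
  c=9: 9 × 0.58 = 5.220
  c=10: 10 × 0.48 = 4.800
  c=11: 11 × 0.37 = 4.070
  c=12: 12 × 0.32 = 3.840
Maximum at c = 9 (5.220 surviving offspring).

9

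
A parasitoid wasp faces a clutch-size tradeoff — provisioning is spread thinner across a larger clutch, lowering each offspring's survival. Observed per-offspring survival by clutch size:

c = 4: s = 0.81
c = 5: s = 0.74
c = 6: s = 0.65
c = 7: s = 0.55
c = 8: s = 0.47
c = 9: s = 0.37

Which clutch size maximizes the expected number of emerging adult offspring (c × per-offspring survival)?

Expected emerging adult offspring = c × s(c):
  c=4: 4 × 0.81 = 3.240
  c=5: 5 × 0.74 = 3.700
  c=6: 6 × 0.65 = 3.900
  c=7: 7 × 0.55 = 3.850
  c=8: 8 × 0.47 = 3.760
  c=9: 9 × 0.37 = 3.330
Maximum at c = 6 (3.900 emerging adult offspring).

6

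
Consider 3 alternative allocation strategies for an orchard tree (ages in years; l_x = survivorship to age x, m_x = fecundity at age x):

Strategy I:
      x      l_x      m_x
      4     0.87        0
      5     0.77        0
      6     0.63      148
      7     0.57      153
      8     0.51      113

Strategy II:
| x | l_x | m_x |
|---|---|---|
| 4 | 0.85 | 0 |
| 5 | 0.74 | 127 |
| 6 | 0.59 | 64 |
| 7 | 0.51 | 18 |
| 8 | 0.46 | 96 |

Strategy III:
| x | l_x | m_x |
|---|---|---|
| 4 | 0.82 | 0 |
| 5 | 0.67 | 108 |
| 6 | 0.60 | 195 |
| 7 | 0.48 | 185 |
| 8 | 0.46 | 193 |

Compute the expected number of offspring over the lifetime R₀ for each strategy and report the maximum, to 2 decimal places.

Strategy I: R₀ = 0.87×0 + 0.77×0 + 0.63×148 + 0.57×153 + 0.51×113 = 238.0800
Strategy II: R₀ = 0.85×0 + 0.74×127 + 0.59×64 + 0.51×18 + 0.46×96 = 185.0800
Strategy III: R₀ = 0.82×0 + 0.67×108 + 0.60×195 + 0.48×185 + 0.46×193 = 366.9400
Highest R₀: strategy III with 366.9400.

366.94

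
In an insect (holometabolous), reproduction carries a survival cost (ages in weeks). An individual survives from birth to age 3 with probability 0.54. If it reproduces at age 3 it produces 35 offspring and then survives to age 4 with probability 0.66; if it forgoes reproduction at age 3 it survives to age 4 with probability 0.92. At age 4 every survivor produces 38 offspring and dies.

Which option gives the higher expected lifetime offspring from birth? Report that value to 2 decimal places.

breed at age 3: R₀ = 0.54 × (35 + 0.66 × 38) = 0.54 × 60.0800 = 32.4432
delay to age 4: R₀ = 0.54 × (0.92 × 38) = 0.54 × 34.9600 = 18.8784
Higher: breed at age 3 (32.4432).

32.44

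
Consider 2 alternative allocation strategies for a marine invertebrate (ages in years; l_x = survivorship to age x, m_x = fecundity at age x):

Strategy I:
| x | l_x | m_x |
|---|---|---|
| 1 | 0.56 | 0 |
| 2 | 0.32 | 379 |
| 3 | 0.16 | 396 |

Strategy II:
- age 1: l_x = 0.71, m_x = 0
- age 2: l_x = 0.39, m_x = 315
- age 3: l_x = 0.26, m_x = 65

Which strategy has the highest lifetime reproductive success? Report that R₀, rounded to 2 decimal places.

Strategy I: R₀ = 0.56×0 + 0.32×379 + 0.16×396 = 184.6400
Strategy II: R₀ = 0.71×0 + 0.39×315 + 0.26×65 = 139.7500
Highest R₀: strategy I with 184.6400.

184.64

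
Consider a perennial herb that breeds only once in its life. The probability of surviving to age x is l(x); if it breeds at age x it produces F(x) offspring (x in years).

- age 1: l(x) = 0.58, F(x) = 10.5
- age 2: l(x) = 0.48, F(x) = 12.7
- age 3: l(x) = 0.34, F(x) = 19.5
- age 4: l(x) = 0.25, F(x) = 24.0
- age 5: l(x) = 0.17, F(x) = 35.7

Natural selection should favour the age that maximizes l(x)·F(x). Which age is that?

Expected offspring if breeding at age x = l(x) × F(x):
  age 1: 0.58 × 10.5 = 6.090
  age 2: 0.48 × 12.7 = 6.096
  age 3: 0.34 × 19.5 = 6.630
  age 4: 0.25 × 24.0 = 6.000
  age 5: 0.17 × 35.7 = 6.069
Maximum at age 3 (6.630).

3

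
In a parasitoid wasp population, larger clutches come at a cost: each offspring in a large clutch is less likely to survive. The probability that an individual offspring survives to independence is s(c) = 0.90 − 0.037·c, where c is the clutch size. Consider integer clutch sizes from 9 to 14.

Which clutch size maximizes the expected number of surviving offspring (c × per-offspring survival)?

Expected surviving offspring = c × s(c):
  c=9: 9 × 0.567 = 5.103
  c=10: 10 × 0.530 = 5.300
  c=11: 11 × 0.493 = 5.423
  c=12: 12 × 0.456 = 5.472
  c=13: 13 × 0.419 = 5.447
  c=14: 14 × 0.382 = 5.348
Maximum at c = 12 (5.472 surviving offspring).

12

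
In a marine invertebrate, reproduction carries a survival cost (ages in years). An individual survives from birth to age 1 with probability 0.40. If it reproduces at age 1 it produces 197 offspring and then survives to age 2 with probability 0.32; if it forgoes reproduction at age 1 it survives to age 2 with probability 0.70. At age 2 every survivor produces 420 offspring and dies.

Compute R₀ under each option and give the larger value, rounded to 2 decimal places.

breed at age 1: R₀ = 0.40 × (197 + 0.32 × 420) = 0.40 × 331.4000 = 132.5600
delay to age 2: R₀ = 0.40 × (0.70 × 420) = 0.40 × 294.0000 = 117.6000
Higher: breed at age 1 (132.5600).

132.56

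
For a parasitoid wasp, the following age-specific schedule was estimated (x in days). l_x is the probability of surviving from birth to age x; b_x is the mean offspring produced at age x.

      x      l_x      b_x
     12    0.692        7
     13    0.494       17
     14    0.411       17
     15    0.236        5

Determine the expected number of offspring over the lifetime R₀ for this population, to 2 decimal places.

R₀ = Σ l_x b_x:
  age 12: 0.692 × 7 = 4.8440
  age 13: 0.494 × 17 = 8.3980
  age 14: 0.411 × 17 = 6.9870
  age 15: 0.236 × 5 = 1.1800
R₀ = 4.8440 + 8.3980 + 6.9870 + 1.1800 = 21.4090

21.41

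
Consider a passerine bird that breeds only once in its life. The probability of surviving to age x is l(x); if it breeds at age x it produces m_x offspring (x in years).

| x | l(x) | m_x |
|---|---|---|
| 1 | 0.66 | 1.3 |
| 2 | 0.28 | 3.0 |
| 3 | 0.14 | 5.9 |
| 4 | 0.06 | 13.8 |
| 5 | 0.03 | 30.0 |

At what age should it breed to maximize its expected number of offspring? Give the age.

5

Expected offspring if breeding at age x = l(x) × m_x:
  age 1: 0.66 × 1.3 = 0.858
  age 2: 0.28 × 3.0 = 0.840
  age 3: 0.14 × 5.9 = 0.826
  age 4: 0.06 × 13.8 = 0.828
  age 5: 0.03 × 30.0 = 0.900
Maximum at age 5 (0.900).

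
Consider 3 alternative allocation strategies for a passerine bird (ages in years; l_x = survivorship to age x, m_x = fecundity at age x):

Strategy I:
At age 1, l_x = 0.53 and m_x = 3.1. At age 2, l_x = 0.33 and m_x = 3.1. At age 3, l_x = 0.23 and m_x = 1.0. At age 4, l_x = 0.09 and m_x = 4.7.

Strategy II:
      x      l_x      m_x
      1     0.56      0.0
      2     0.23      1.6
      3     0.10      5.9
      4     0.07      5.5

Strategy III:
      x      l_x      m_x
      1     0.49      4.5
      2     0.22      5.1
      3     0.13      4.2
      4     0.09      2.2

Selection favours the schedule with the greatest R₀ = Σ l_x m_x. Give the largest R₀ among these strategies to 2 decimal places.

Strategy I: R₀ = 0.53×3.1 + 0.33×3.1 + 0.23×1.0 + 0.09×4.7 = 3.3190
Strategy II: R₀ = 0.56×0.0 + 0.23×1.6 + 0.10×5.9 + 0.07×5.5 = 1.3430
Strategy III: R₀ = 0.49×4.5 + 0.22×5.1 + 0.13×4.2 + 0.09×2.2 = 4.0710
Highest R₀: strategy III with 4.0710.

4.07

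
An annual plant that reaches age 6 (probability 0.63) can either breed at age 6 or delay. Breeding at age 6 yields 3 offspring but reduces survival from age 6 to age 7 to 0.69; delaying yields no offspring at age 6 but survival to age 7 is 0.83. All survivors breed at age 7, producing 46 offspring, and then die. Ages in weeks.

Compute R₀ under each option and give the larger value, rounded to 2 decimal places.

breed at age 6: R₀ = 0.63 × (3 + 0.69 × 46) = 0.63 × 34.7400 = 21.8862
delay to age 7: R₀ = 0.63 × (0.83 × 46) = 0.63 × 38.1800 = 24.0534
Higher: delay to age 7 (24.0534).

24.05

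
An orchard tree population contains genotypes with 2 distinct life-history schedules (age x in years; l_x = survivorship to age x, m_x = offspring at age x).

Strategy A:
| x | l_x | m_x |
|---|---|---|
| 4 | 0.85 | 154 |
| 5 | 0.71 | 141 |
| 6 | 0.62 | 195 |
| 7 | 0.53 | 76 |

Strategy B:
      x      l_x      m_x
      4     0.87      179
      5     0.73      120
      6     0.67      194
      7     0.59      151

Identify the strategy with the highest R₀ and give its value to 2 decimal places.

Strategy A: R₀ = 0.85×154 + 0.71×141 + 0.62×195 + 0.53×76 = 392.1900
Strategy B: R₀ = 0.87×179 + 0.73×120 + 0.67×194 + 0.59×151 = 462.4000
Highest R₀: strategy B with 462.4000.

462.40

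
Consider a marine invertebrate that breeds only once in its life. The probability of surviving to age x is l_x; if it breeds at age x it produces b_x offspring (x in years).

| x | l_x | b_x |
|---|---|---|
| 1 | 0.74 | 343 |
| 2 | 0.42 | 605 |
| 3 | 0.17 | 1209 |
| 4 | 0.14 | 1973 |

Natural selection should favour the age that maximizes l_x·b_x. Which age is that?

Expected offspring if breeding at age x = l_x × b_x:
  age 1: 0.74 × 343 = 253.820
  age 2: 0.42 × 605 = 254.100
  age 3: 0.17 × 1209 = 205.530
  age 4: 0.14 × 1973 = 276.220
Maximum at age 4 (276.220).

4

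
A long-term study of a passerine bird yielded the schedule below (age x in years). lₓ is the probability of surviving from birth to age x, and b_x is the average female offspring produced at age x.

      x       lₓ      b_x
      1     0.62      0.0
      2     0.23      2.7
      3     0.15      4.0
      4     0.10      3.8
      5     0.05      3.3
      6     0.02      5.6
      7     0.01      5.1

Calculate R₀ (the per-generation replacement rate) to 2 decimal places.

1.93

R₀ = Σ lₓ b_x:
  age 1: 0.62 × 0.0 = 0.0000
  age 2: 0.23 × 2.7 = 0.6210
  age 3: 0.15 × 4.0 = 0.6000
  age 4: 0.10 × 3.8 = 0.3800
  age 5: 0.05 × 3.3 = 0.1650
  age 6: 0.02 × 5.6 = 0.1120
  age 7: 0.01 × 5.1 = 0.0510
R₀ = 0.0000 + 0.6210 + 0.6000 + 0.3800 + 0.1650 + 0.1120 + 0.0510 = 1.9290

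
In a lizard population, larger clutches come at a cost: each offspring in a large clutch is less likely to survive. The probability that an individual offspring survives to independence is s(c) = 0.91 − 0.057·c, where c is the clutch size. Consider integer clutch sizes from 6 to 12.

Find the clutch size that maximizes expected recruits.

8

Expected recruits = c × s(c):
  c=6: 6 × 0.568 = 3.408
  c=7: 7 × 0.511 = 3.577
  c=8: 8 × 0.454 = 3.632
  c=9: 9 × 0.397 = 3.573
  c=10: 10 × 0.340 = 3.400
  c=11: 11 × 0.283 = 3.113
  c=12: 12 × 0.226 = 2.712
Maximum at c = 8 (3.632 recruits).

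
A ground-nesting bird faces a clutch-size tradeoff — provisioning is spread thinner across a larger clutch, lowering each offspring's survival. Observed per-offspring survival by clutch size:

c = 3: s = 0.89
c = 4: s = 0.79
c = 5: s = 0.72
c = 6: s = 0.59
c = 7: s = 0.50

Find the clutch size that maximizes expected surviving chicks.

5

Expected surviving chicks = c × s(c):
  c=3: 3 × 0.89 = 2.670
  c=4: 4 × 0.79 = 3.160
  c=5: 5 × 0.72 = 3.600
  c=6: 6 × 0.59 = 3.540
  c=7: 7 × 0.50 = 3.500
Maximum at c = 5 (3.600 surviving chicks).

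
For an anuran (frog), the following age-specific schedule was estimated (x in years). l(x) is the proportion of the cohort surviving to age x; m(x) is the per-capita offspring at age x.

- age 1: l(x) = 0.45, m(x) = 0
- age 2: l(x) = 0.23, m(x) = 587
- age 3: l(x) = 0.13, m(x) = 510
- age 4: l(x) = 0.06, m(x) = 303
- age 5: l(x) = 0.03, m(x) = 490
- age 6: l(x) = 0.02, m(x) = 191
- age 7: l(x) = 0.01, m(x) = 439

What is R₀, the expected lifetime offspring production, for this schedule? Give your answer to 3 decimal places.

R₀ = Σ l(x) m(x):
  age 1: 0.45 × 0 = 0.0000
  age 2: 0.23 × 587 = 135.0100
  age 3: 0.13 × 510 = 66.3000
  age 4: 0.06 × 303 = 18.1800
  age 5: 0.03 × 490 = 14.7000
  age 6: 0.02 × 191 = 3.8200
  age 7: 0.01 × 439 = 4.3900
R₀ = 0.0000 + 135.0100 + 66.3000 + 18.1800 + 14.7000 + 3.8200 + 4.3900 = 242.4000

242.400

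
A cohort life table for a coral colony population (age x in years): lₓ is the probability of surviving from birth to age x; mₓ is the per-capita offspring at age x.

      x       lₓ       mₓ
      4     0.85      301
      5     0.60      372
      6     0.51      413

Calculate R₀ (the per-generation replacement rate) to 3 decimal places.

R₀ = Σ lₓ mₓ:
  age 4: 0.85 × 301 = 255.8500
  age 5: 0.60 × 372 = 223.2000
  age 6: 0.51 × 413 = 210.6300
R₀ = 255.8500 + 223.2000 + 210.6300 = 689.6800

689.680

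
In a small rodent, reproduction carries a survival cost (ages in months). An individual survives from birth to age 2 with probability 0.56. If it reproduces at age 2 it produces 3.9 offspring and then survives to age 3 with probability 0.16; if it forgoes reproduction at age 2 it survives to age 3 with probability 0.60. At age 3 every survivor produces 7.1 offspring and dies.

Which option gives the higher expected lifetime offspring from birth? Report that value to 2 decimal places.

breed at age 2: R₀ = 0.56 × (3.9 + 0.16 × 7.1) = 0.56 × 5.0360 = 2.8202
delay to age 3: R₀ = 0.56 × (0.60 × 7.1) = 0.56 × 4.2600 = 2.3856
Higher: breed at age 2 (2.8202).

2.82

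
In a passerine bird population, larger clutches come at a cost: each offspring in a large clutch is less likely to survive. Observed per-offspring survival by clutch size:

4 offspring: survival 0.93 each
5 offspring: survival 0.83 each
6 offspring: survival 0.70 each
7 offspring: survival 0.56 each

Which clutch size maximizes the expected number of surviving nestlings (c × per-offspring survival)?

Expected surviving nestlings = c × s(c):
  c=4: 4 × 0.93 = 3.720
  c=5: 5 × 0.83 = 4.150
  c=6: 6 × 0.70 = 4.200
  c=7: 7 × 0.56 = 3.920
Maximum at c = 6 (4.200 surviving nestlings).

6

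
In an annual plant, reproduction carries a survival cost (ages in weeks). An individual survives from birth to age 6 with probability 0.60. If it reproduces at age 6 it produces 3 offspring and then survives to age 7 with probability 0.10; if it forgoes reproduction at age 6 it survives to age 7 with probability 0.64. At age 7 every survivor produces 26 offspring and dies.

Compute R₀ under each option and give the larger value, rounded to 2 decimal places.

9.98

breed at age 6: R₀ = 0.60 × (3 + 0.10 × 26) = 0.60 × 5.6000 = 3.3600
delay to age 7: R₀ = 0.60 × (0.64 × 26) = 0.60 × 16.6400 = 9.9840
Higher: delay to age 7 (9.9840).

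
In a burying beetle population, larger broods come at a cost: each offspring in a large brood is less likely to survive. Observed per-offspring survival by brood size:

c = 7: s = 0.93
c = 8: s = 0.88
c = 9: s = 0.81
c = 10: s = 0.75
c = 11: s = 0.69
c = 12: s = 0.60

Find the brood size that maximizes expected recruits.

Expected recruits = c × s(c):
  c=7: 7 × 0.93 = 6.510
  c=8: 8 × 0.88 = 7.040
  c=9: 9 × 0.81 = 7.290
  c=10: 10 × 0.75 = 7.500
  c=11: 11 × 0.69 = 7.590
  c=12: 12 × 0.60 = 7.200
Maximum at c = 11 (7.590 recruits).

11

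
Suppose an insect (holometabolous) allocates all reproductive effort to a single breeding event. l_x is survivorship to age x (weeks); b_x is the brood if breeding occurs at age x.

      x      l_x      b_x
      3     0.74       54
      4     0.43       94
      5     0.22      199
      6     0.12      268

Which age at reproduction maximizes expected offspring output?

5

Expected offspring if breeding at age x = l_x × b_x:
  age 3: 0.74 × 54 = 39.960
  age 4: 0.43 × 94 = 40.420
  age 5: 0.22 × 199 = 43.780
  age 6: 0.12 × 268 = 32.160
Maximum at age 5 (43.780).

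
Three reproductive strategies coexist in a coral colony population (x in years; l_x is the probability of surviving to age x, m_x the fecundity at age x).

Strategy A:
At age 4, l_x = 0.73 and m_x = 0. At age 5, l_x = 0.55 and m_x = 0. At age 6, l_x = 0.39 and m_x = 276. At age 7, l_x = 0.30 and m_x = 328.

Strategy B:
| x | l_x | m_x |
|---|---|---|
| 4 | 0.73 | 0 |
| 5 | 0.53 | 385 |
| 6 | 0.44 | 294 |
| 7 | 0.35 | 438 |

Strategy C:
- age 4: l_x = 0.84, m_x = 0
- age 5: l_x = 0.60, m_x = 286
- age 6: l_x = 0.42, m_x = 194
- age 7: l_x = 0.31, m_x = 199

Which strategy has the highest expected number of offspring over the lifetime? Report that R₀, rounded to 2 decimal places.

Strategy A: R₀ = 0.73×0 + 0.55×0 + 0.39×276 + 0.30×328 = 206.0400
Strategy B: R₀ = 0.73×0 + 0.53×385 + 0.44×294 + 0.35×438 = 486.7100
Strategy C: R₀ = 0.84×0 + 0.60×286 + 0.42×194 + 0.31×199 = 314.7700
Highest R₀: strategy B with 486.7100.

486.71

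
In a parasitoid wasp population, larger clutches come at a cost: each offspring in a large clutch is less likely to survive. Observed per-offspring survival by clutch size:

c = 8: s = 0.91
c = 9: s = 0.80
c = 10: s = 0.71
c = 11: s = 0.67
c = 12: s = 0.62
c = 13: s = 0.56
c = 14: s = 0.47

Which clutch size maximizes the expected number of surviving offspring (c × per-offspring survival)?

12

Expected surviving offspring = c × s(c):
  c=8: 8 × 0.91 = 7.280
  c=9: 9 × 0.80 = 7.200
  c=10: 10 × 0.71 = 7.100
  c=11: 11 × 0.67 = 7.370
  c=12: 12 × 0.62 = 7.440
  c=13: 13 × 0.56 = 7.280
  c=14: 14 × 0.47 = 6.580
Maximum at c = 12 (7.440 surviving offspring).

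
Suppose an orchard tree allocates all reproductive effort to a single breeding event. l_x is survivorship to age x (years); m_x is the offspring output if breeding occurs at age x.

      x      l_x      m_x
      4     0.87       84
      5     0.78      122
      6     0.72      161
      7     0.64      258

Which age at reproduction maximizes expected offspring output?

7

Expected offspring if breeding at age x = l_x × m_x:
  age 4: 0.87 × 84 = 73.080
  age 5: 0.78 × 122 = 95.160
  age 6: 0.72 × 161 = 115.920
  age 7: 0.64 × 258 = 165.120
Maximum at age 7 (165.120).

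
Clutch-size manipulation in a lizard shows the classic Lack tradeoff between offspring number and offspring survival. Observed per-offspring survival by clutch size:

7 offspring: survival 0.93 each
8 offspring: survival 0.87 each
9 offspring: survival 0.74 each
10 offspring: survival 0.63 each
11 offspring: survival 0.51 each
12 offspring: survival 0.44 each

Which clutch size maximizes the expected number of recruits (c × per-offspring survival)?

8

Expected recruits = c × s(c):
  c=7: 7 × 0.93 = 6.510
  c=8: 8 × 0.87 = 6.960
  c=9: 9 × 0.74 = 6.660
  c=10: 10 × 0.63 = 6.300
  c=11: 11 × 0.51 = 5.610
  c=12: 12 × 0.44 = 5.280
Maximum at c = 8 (6.960 recruits).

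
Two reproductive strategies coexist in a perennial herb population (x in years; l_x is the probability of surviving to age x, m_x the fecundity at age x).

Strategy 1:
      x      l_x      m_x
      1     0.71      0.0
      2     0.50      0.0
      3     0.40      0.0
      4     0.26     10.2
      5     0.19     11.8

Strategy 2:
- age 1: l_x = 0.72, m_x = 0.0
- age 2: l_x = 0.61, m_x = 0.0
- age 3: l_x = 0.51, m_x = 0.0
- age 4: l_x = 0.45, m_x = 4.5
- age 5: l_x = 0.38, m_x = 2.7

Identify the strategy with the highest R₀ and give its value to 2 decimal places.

Strategy 1: R₀ = 0.71×0.0 + 0.50×0.0 + 0.40×0.0 + 0.26×10.2 + 0.19×11.8 = 4.8940
Strategy 2: R₀ = 0.72×0.0 + 0.61×0.0 + 0.51×0.0 + 0.45×4.5 + 0.38×2.7 = 3.0510
Highest R₀: strategy 1 with 4.8940.

4.89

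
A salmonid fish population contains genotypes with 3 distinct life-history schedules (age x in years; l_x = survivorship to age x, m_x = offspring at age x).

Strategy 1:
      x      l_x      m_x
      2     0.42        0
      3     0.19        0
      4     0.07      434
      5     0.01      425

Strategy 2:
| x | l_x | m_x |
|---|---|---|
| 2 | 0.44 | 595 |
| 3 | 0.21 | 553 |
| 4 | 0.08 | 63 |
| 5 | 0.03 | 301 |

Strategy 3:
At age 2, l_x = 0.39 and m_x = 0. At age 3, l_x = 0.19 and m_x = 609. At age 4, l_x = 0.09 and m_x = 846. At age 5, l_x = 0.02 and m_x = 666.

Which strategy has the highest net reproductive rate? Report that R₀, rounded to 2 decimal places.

Strategy 1: R₀ = 0.42×0 + 0.19×0 + 0.07×434 + 0.01×425 = 34.6300
Strategy 2: R₀ = 0.44×595 + 0.21×553 + 0.08×63 + 0.03×301 = 392.0000
Strategy 3: R₀ = 0.39×0 + 0.19×609 + 0.09×846 + 0.02×666 = 205.1700
Highest R₀: strategy 2 with 392.0000.

392.00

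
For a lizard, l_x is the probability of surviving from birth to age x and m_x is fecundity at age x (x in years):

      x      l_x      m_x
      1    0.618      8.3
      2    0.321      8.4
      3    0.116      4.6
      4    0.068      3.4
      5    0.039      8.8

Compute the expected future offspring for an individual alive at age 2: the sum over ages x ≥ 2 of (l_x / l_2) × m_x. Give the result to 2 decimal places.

l_2 = 0.321. Conditional survival from age 2 to x is l_x / l_2.
  x=2: (0.321/0.321) × 8.4 = 8.4000
  x=3: (0.116/0.321) × 4.6 = 1.6623
  x=4: (0.068/0.321) × 3.4 = 0.7202
  x=5: (0.039/0.321) × 8.8 = 1.0692
Sum = 8.4000 + 1.6623 + 0.7202 + 1.0692 = 11.8517

11.85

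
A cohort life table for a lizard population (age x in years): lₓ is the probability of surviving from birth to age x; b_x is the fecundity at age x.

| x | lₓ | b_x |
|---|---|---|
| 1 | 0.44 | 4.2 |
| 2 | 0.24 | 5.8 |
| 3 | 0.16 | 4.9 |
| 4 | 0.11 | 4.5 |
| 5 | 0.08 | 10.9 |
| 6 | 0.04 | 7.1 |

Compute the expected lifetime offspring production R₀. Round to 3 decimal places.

R₀ = Σ lₓ b_x:
  age 1: 0.44 × 4.2 = 1.8480
  age 2: 0.24 × 5.8 = 1.3920
  age 3: 0.16 × 4.9 = 0.7840
  age 4: 0.11 × 4.5 = 0.4950
  age 5: 0.08 × 10.9 = 0.8720
  age 6: 0.04 × 7.1 = 0.2840
R₀ = 1.8480 + 1.3920 + 0.7840 + 0.4950 + 0.8720 + 0.2840 = 5.6750

5.675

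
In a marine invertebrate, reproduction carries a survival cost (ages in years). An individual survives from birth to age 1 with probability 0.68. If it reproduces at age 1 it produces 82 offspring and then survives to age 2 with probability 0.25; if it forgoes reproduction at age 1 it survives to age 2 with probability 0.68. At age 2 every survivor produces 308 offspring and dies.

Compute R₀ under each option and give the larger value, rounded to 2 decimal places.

142.42

breed at age 1: R₀ = 0.68 × (82 + 0.25 × 308) = 0.68 × 159.0000 = 108.1200
delay to age 2: R₀ = 0.68 × (0.68 × 308) = 0.68 × 209.4400 = 142.4192
Higher: delay to age 2 (142.4192).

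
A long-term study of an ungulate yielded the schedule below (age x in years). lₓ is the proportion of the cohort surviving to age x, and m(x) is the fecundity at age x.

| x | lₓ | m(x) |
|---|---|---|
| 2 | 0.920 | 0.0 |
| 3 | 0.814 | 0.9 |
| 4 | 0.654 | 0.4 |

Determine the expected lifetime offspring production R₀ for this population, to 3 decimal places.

0.994

R₀ = Σ lₓ m(x):
  age 2: 0.920 × 0.0 = 0.0000
  age 3: 0.814 × 0.9 = 0.7326
  age 4: 0.654 × 0.4 = 0.2616
R₀ = 0.0000 + 0.7326 + 0.2616 = 0.9942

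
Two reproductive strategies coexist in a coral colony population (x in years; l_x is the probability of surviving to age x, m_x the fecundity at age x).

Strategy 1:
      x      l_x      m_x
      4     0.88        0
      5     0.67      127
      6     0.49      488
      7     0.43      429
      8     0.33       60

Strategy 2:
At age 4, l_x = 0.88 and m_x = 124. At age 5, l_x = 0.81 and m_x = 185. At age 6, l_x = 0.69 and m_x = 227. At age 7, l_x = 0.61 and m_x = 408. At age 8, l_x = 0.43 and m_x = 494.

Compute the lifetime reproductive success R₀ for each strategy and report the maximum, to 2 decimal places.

Strategy 1: R₀ = 0.88×0 + 0.67×127 + 0.49×488 + 0.43×429 + 0.33×60 = 528.4800
Strategy 2: R₀ = 0.88×124 + 0.81×185 + 0.69×227 + 0.61×408 + 0.43×494 = 876.9000
Highest R₀: strategy 2 with 876.9000.

876.90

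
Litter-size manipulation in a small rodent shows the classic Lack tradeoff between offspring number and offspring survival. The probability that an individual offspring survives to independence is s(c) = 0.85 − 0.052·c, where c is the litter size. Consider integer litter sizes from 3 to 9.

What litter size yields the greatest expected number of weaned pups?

8

Expected weaned pups = c × s(c):
  c=3: 3 × 0.694 = 2.082
  c=4: 4 × 0.642 = 2.568
  c=5: 5 × 0.590 = 2.950
  c=6: 6 × 0.538 = 3.228
  c=7: 7 × 0.486 = 3.402
  c=8: 8 × 0.434 = 3.472
  c=9: 9 × 0.382 = 3.438
Maximum at c = 8 (3.472 weaned pups).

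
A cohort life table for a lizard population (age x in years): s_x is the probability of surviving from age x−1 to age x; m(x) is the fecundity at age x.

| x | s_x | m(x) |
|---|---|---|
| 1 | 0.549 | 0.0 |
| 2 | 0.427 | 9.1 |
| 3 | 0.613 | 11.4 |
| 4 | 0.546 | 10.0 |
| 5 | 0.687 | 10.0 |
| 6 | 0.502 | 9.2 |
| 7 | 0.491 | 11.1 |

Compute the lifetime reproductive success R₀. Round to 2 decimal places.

5.49

Survivorship from birth: l_x = s_1·s_2·…·s_x.
  l_1 = 0.54900
  l_2 = 0.23442
  l_3 = 0.14370
  l_4 = 0.07846
  l_5 = 0.05390
  l_6 = 0.02706
  l_7 = 0.01329
R₀ = Σ l_x m(x):
  age 1: 0.54900 × 0.0 = 0.0000
  age 2: 0.23442 × 9.1 = 2.1332
  age 3: 0.14370 × 11.4 = 1.6382
  age 4: 0.07846 × 10.0 = 0.7846
  age 5: 0.05390 × 10.0 = 0.5390
  age 6: 0.02706 × 9.2 = 0.2490
  age 7: 0.01329 × 11.1 = 0.1475
R₀ = 0.0000 + 2.1332 + 1.6382 + 0.7846 + 0.5390 + 0.2490 + 0.1475 = 5.4915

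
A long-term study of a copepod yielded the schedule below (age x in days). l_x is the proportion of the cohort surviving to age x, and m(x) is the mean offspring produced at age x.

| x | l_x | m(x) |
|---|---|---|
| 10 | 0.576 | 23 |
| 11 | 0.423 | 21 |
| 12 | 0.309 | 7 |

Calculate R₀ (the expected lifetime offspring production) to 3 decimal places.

R₀ = Σ l_x m(x):
  age 10: 0.576 × 23 = 13.2480
  age 11: 0.423 × 21 = 8.8830
  age 12: 0.309 × 7 = 2.1630
R₀ = 13.2480 + 8.8830 + 2.1630 = 24.2940

24.294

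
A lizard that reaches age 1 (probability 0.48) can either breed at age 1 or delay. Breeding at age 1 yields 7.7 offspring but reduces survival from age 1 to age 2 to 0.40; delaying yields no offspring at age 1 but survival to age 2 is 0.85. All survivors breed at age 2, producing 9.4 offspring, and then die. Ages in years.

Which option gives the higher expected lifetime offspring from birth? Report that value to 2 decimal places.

breed at age 1: R₀ = 0.48 × (7.7 + 0.40 × 9.4) = 0.48 × 11.4600 = 5.5008
delay to age 2: R₀ = 0.48 × (0.85 × 9.4) = 0.48 × 7.9900 = 3.8352
Higher: breed at age 1 (5.5008).

5.50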